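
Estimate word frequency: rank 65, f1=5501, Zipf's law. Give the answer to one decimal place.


Zipf's law: f(r) = f(1) / r
f(1) = 5501
f(65) = 5501 / 65
= 84.6 occurrences


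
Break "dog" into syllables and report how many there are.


Word: "dog"
Syllable breakdown: dog
Counting: 1 part
= 1 syllable


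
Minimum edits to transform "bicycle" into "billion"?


Word 1: "bicycle" (length 7)
Word 2: "billion" (length 7)
One optimal edit sequence (insert/delete/substitute each cost 1):
  1. keep 'b'
  2. keep 'i'
  3. substitute 'c' -> 'l'  (+1)
  4. substitute 'y' -> 'l'  (+1)
  5. substitute 'c' -> 'i'  (+1)
  6. substitute 'l' -> 'o'  (+1)
  7. substitute 'e' -> 'n'  (+1)
Total edit operations: 5
Edit distance = 5


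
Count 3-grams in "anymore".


Word: "anymore" (length 7)
Number of 3-grams = length - 3 + 1 = 7 - 3 + 1
= 5


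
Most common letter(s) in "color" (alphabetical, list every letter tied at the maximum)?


Word: "color"
Letter counts:
  'c': 1
  'l': 1
  'o': 2
  'r': 1
Maximum count = 2
Most frequent = 'o' (2 times each)


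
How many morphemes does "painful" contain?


Word: "painful"
Morphemes: pain + -ful
Each morpheme carries meaning
= 2 morphemes


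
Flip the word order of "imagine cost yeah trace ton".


Original: "imagine cost yeah trace ton"
Words (1..n): imagine | cost | yeah | trace | ton
Reversed (n..1): ton | trace | yeah | cost | imagine
Result = "ton trace yeah cost imagine"


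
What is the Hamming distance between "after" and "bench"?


Comparing character by character (same length = 5):
  Pos 0: 'a' vs 'b' !=
  Pos 1: 'f' vs 'e' !=
  Pos 2: 't' vs 'n' !=
  Pos 3: 'e' vs 'c' !=
  Pos 4: 'r' vs 'h' !=
Hamming distance = 5


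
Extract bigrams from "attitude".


Word: "attitude" (length 8)
Number of bigrams = 8 - 2 + 1 = 7
  Position 0: "at"
  Position 1: "tt"
  Position 2: "ti"
  Position 3: "it"
  Position 4: "tu"
  Position 5: "ud"
  Position 6: "de"
Bigrams = "at", "tt", "ti", "it", "tu", "ud", "de"


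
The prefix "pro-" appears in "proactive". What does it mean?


Prefix: pro-
Example: proactive = pro- + active
Meaning = forward / in favor of


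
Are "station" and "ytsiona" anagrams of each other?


Word 1: "station" → sorted: ainostt
Word 2: "ytsiona" → sorted: ainosty
Same letters? ainostt != ainosty
Anagram = No


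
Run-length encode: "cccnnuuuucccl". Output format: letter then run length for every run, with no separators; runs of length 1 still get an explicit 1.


String: "cccnnuuuucccl"
Scanning for consecutive runs:
  'c' x 3
  'n' x 2
  'u' x 4
  'c' x 3
  'l' x 1
RLE = "c3n2u4c3l1"


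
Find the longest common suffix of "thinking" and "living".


Word 1: "thinking"
Word 2: "living"
Comparing from end:
  Pos -1: 'g' == 'g'
  Pos -2: 'n' == 'n'
  Pos -3: 'i' == 'i'
  Pos -4: 'k' != 'v' (stop)
LCS = "ing" (length 3)


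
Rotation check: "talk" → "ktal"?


Word: "talk", Candidate: "ktal"
Method: check if candidate is substring of word+word
"talktalk" contains "ktal"? Yes
Is rotation = Yes


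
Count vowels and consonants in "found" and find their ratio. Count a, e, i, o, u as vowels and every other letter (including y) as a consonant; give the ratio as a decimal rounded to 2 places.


Word: "found"
Vowels (a,e,i,o,u): 2
Consonants: 3
Ratio = 2/3
= 0.67


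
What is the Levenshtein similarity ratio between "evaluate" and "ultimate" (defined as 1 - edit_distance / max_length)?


Word 1: "evaluate" (length 8)
Word 2: "ultimate" (length 8)
One optimal edit sequence:
  1. substitute 'e' -> 'u'  (+1)
  2. substitute 'v' -> 'l'  (+1)
  3. substitute 'a' -> 't'  (+1)
  4. substitute 'l' -> 'i'  (+1)
  5. substitute 'u' -> 'm'  (+1)
  6. keep 'a'
  7. keep 't'
  8. keep 'e'
Edit distance = 5
Max length = max(8, 8) = 8
Similarity = 1 - 5/8
= 0.3750


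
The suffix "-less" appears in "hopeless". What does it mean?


Suffix: -less
Example: hopeless (hope + -less)
Meaning = without


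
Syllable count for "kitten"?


Word: "kitten"
Syllable breakdown: kit | ten
Counting: 2 parts
= 2 syllables


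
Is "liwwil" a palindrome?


Word: "liwwil"
Reversed: "liwwil"
Forward == Backward? liwwil == liwwil
Palindrome = Yes


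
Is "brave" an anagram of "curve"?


Word 1: "curve" → sorted: ceruv
Word 2: "brave" → sorted: aberv
Same letters? ceruv != aberv
Anagram = No


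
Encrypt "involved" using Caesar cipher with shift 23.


Word: "involved"
Shift: 23
Each letter → (letter + shift) mod 26:
  'i' (8) + 23 = 5 → 'f'
  'n' (13) + 23 = 10 → 'k'
  'v' (21) + 23 = 18 → 's'
  'o' (14) + 23 = 11 → 'l'
  'l' (11) + 23 = 8 → 'i'
  'v' (21) + 23 = 18 → 's'
  'e' (4) + 23 = 1 → 'b'
  'd' (3) + 23 = 0 → 'a'
Result = "fkslisba"


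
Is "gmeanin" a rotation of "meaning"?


Word: "meaning", Candidate: "gmeanin"
Method: check if candidate is substring of word+word
"meaningmeaning" contains "gmeanin"? Yes
Is rotation = Yes


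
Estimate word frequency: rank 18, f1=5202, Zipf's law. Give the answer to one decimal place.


Zipf's law: f(r) = f(1) / r
f(1) = 5202
f(18) = 5202 / 18
= 289.0 occurrences


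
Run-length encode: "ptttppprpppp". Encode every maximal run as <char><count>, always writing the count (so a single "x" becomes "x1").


String: "ptttppprpppp"
Scanning for consecutive runs:
  'p' x 1
  't' x 3
  'p' x 3
  'r' x 1
  'p' x 4
RLE = "p1t3p3r1p4"


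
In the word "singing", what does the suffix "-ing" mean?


Suffix: -ing
As in: singing -> sing + -ing
Meaning = present participle


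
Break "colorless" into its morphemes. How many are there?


Word: "colorless"
Morphemes: color + -less
Each morpheme carries meaning
= 2 morphemes


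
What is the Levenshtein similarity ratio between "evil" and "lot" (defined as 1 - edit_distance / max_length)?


Word 1: "evil" (length 4)
Word 2: "lot" (length 3)
One optimal edit sequence:
  1. delete 'e'  (+1)
  2. substitute 'v' -> 'l'  (+1)
  3. substitute 'i' -> 'o'  (+1)
  4. substitute 'l' -> 't'  (+1)
Edit distance = 4
Max length = max(4, 3) = 4
Similarity = 1 - 4/4
= 0.0000


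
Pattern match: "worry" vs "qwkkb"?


Pattern of "worry": [0, 1, 2, 2, 3]
Pattern of "qwkkb": [0, 1, 2, 2, 3]
Patterns match
Same pattern = Yes


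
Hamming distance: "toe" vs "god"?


Comparing character by character (same length = 3):
  Pos 0: 't' vs 'g' !=
  Pos 1: 'o' vs 'o' =
  Pos 2: 'e' vs 'd' !=
Hamming distance = 2


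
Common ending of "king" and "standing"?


Word 1: "king"
Word 2: "standing"
Comparing from end:
  Pos -1: 'g' == 'g'
  Pos -2: 'n' == 'n'
  Pos -3: 'i' == 'i'
  Pos -4: 'k' != 'd' (stop)
LCS = "ing" (length 3)


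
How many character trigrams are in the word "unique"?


Word: "unique" (length 6)
Number of 3-grams = length - 3 + 1 = 6 - 3 + 1
= 4


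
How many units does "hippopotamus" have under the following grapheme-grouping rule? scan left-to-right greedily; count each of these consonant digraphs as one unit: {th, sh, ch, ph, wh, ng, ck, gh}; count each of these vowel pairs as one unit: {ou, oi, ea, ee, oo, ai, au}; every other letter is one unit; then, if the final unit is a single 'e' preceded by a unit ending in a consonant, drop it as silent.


Word: "hippopotamus" (12 letters)
Left-to-right scan:
  (1) 'h' (letter)
  (2) 'i' (letter)
  (3) 'p' (letter)
  (4) 'p' (letter)
  (5) 'o' (letter)
  (6) 'p' (letter)
  (7) 'o' (letter)
  (8) 't' (letter)
  (9) 'a' (letter)
  (10) 'm' (letter)
  (11) 'u' (letter)
  (12) 's' (letter)
Units from scan: 12
Sound units = 12 units


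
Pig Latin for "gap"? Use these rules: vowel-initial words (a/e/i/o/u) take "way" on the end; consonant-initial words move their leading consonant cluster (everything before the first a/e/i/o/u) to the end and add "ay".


Word: "gap"
Starts with consonant(s) → move to end, add 'ay'
Consonant cluster: "g"
Pig Latin = "apgay"


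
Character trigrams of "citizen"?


Word: "citizen" (length 7)
Number of trigrams = 7 - 3 + 1 = 5
  Position 0: "cit"
  Position 1: "iti"
  Position 2: "tiz"
  Position 3: "ize"
  Position 4: "zen"
Trigrams = "cit", "iti", "tiz", "ize", "zen"


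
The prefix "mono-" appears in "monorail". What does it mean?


Prefix: mono-
Example: monorail = mono- + rail
Meaning = one


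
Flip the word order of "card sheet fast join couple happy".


Original: "card sheet fast join couple happy"
Words (1..n): card | sheet | fast | join | couple | happy
Reversed (n..1): happy | couple | join | fast | sheet | card
Result = "happy couple join fast sheet card"


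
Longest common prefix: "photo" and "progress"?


Word 1: "photo"
Word 2: "progress"
Comparing from start:
  Pos 0: 'p' == 'p'
  Pos 1: 'h' != 'r' (stop)
LCP = "p" (length 1)


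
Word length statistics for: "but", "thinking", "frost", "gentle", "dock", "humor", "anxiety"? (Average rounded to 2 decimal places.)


Lengths: "but"=3, "thinking"=8, "frost"=5, "gentle"=6, "dock"=4, "humor"=5, "anxiety"=7
Sum = 38, Count = 7
Average = 38/7 = 5.43
= avg=5.43, min=3, max=8


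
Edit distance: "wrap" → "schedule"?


Word 1: "wrap" (length 4)
Word 2: "schedule" (length 8)
One optimal edit sequence (insert/delete/substitute each cost 1):
  1. insert 's'  (+1)
  2. insert 'c'  (+1)
  3. insert 'h'  (+1)
  4. insert 'e'  (+1)
  5. substitute 'w' -> 'd'  (+1)
  6. substitute 'r' -> 'u'  (+1)
  7. substitute 'a' -> 'l'  (+1)
  8. substitute 'p' -> 'e'  (+1)
Total edit operations: 8
Edit distance = 8


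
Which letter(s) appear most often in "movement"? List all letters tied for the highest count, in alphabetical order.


Word: "movement"
Letter counts:
  'e': 2
  'm': 2
  'n': 1
  'o': 1
  't': 1
  'v': 1
Maximum count = 2
Most frequent = 'e', 'm' (2 times each)


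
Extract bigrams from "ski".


Word: "ski" (length 3)
Number of bigrams = 3 - 2 + 1 = 2
  Position 0: "sk"
  Position 1: "ki"
Bigrams = "sk", "ki"


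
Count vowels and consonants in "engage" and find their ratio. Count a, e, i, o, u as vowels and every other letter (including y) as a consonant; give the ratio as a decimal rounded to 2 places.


Word: "engage"
Vowels (a,e,i,o,u): 3
Consonants: 3
Ratio = 3/3
= 1.00


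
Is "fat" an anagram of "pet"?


Word 1: "pet" → sorted: ept
Word 2: "fat" → sorted: aft
Same letters? ept != aft
Anagram = No


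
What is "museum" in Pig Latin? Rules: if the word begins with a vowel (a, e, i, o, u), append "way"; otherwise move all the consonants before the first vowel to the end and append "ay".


Word: "museum"
Starts with consonant(s) → move to end, add 'ay'
Consonant cluster: "m"
Pig Latin = "useummay"


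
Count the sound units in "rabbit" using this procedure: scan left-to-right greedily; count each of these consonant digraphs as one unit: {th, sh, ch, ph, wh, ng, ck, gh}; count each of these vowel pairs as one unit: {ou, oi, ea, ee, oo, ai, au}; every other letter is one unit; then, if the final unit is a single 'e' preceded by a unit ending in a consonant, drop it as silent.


Word: "rabbit" (6 letters)
Left-to-right scan:
  1. 'r' (letter)
  2. 'a' (letter)
  3. 'b' (letter)
  4. 'b' (letter)
  5. 'i' (letter)
  6. 't' (letter)
Units from scan: 6
Sound units = 6 units


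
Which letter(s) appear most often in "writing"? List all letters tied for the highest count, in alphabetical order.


Word: "writing"
Letter counts:
  'g': 1
  'i': 2
  'n': 1
  'r': 1
  't': 1
  'w': 1
Maximum count = 2
Most frequent = 'i' (2 times each)


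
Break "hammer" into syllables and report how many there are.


Word: "hammer"
Syllable breakdown: ham / mer
Counting: 2 parts
= 2 syllables


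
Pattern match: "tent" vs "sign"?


Pattern of "tent": [0, 1, 2, 0]
Pattern of "sign": [0, 1, 2, 3]
Patterns do not match
Same pattern = No


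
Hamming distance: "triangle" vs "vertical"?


Comparing character by character (same length = 8):
  Pos 0: 't' vs 'v' !=
  Pos 1: 'r' vs 'e' !=
  Pos 2: 'i' vs 'r' !=
  Pos 3: 'a' vs 't' !=
  Pos 4: 'n' vs 'i' !=
  Pos 5: 'g' vs 'c' !=
  Pos 6: 'l' vs 'a' !=
  Pos 7: 'e' vs 'l' !=
Hamming distance = 8


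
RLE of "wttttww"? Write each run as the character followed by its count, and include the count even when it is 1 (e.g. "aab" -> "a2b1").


String: "wttttww"
Scanning for consecutive runs:
  'w' x 1
  't' x 4
  'w' x 2
RLE = "w1t4w2"


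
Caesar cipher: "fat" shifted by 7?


Word: "fat"
Shift: 7
Each letter → (letter + shift) mod 26:
  'f' (5) + 7 = 12 → 'm'
  'a' (0) + 7 = 7 → 'h'
  't' (19) + 7 = 0 → 'a'
Result = "mha"


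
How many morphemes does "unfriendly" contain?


Word: "unfriendly"
Morphemes: un- + friend + -ly
Each morpheme carries meaning
= 3 morphemes


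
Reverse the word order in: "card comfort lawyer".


Original: "card comfort lawyer"
Words (1..n): card | comfort | lawyer
Reversed (n..1): lawyer | comfort | card
Result = "lawyer comfort card"


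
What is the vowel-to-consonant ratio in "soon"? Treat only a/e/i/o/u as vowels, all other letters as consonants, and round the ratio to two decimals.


Word: "soon"
Vowels (a,e,i,o,u): 2
Consonants: 2
Ratio = 2/2
= 1.00


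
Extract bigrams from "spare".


Word: "spare" (length 5)
Number of bigrams = 5 - 2 + 1 = 4
  Position 0: "sp"
  Position 1: "pa"
  Position 2: "ar"
  Position 3: "re"
Bigrams = "sp", "pa", "ar", "re"


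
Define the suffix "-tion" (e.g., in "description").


Suffix: -tion
As in: description -> describe + -tion, with a spelling change
Meaning = act or process


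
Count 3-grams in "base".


Word: "base" (length 4)
Number of 3-grams = length - 3 + 1 = 4 - 3 + 1
= 2


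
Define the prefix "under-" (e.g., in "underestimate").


Prefix: under-
Example: underestimate (under- + estimate)
Meaning = insufficient


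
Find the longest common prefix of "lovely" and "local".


Word 1: "lovely"
Word 2: "local"
Comparing from start:
  Pos 0: 'l' == 'l'
  Pos 1: 'o' == 'o'
  Pos 2: 'v' != 'c' (stop)
LCP = "lo" (length 2)


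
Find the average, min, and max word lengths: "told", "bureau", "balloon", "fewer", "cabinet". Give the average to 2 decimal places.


Lengths: "told"=4, "bureau"=6, "balloon"=7, "fewer"=5, "cabinet"=7
Sum = 29, Count = 5
Average = 29/5 = 5.80
= avg=5.80, min=4, max=7


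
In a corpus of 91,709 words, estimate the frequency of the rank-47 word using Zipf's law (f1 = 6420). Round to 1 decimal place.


Zipf's law: f(r) = f(1) / r
f(1) = 6420
f(47) = 6420 / 47
= 136.6 occurrences


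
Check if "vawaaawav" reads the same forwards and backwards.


Word: "vawaaawav"
Reversed: "vawaaawav"
Forward == Backward? vawaaawav == vawaaawav
Palindrome = Yes


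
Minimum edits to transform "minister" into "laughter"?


Word 1: "minister" (length 8)
Word 2: "laughter" (length 8)
One optimal edit sequence (insert/delete/substitute each cost 1):
  1. substitute 'm' -> 'l'  (+1)
  2. substitute 'i' -> 'a'  (+1)
  3. substitute 'n' -> 'u'  (+1)
  4. substitute 'i' -> 'g'  (+1)
  5. substitute 's' -> 'h'  (+1)
  6. keep 't'
  7. keep 'e'
  8. keep 'r'
Total edit operations: 5
Edit distance = 5


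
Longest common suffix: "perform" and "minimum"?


Word 1: "perform"
Word 2: "minimum"
Comparing from end:
  Pos -1: 'm' == 'm'
  Pos -2: 'r' != 'u' (stop)
LCS = "m" (length 1)


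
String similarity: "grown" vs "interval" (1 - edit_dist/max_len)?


Word 1: "grown" (length 5)
Word 2: "interval" (length 8)
One optimal edit sequence:
  1. insert 'i'  (+1)
  2. insert 'n'  (+1)
  3. insert 't'  (+1)
  4. substitute 'g' -> 'e'  (+1)
  5. keep 'r'
  6. substitute 'o' -> 'v'  (+1)
  7. substitute 'w' -> 'a'  (+1)
  8. substitute 'n' -> 'l'  (+1)
Edit distance = 7
Max length = max(5, 8) = 8
Similarity = 1 - 7/8
= 0.1250


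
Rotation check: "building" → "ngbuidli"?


Word: "building", Candidate: "ngbuidli"
Method: check if candidate is substring of word+word
"buildingbuilding" contains "ngbuidli"? No
Is rotation = No


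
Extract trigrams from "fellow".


Word: "fellow" (length 6)
Number of trigrams = 6 - 3 + 1 = 4
  Position 0: "fel"
  Position 1: "ell"
  Position 2: "llo"
  Position 3: "low"
Trigrams = "fel", "ell", "llo", "low"


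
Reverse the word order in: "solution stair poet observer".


Original: "solution stair poet observer"
Words (1..n): solution | stair | poet | observer
Reversed (n..1): observer | poet | stair | solution
Result = "observer poet stair solution"


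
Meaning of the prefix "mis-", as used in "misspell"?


Prefix: mis-
As in: misspell -> mis- + spell
Meaning = wrongly


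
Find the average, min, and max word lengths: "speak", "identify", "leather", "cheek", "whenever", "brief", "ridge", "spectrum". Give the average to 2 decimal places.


Lengths: "speak"=5, "identify"=8, "leather"=7, "cheek"=5, "whenever"=8, "brief"=5, "ridge"=5, "spectrum"=8
Sum = 51, Count = 8
Average = 51/8 = 6.38
= avg=6.38, min=5, max=8


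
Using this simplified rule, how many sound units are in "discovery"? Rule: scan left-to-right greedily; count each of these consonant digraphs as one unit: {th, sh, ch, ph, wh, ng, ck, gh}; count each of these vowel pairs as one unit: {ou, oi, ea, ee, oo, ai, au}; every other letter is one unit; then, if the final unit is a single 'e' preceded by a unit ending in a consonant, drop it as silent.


Word: "discovery" (9 letters)
Left-to-right scan:
  (1) 'd' (letter)
  (2) 'i' (letter)
  (3) 's' (letter)
  (4) 'c' (letter)
  (5) 'o' (letter)
  (6) 'v' (letter)
  (7) 'e' (letter)
  (8) 'r' (letter)
  (9) 'y' (letter)
Units from scan: 9
Sound units = 9 units


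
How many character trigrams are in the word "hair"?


Word: "hair" (length 4)
Number of 3-grams = length - 3 + 1 = 4 - 3 + 1
= 2


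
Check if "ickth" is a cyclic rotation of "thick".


Word: "thick", Candidate: "ickth"
Method: check if candidate is substring of word+word
"thickthick" contains "ickth"? Yes
Is rotation = Yes


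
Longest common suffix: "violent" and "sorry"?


Word 1: "violent"
Word 2: "sorry"
Comparing from end:
  Pos -1: 't' != 'y' (stop)
LCS = "" (length 0)


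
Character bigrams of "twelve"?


Word: "twelve" (length 6)
Number of bigrams = 6 - 2 + 1 = 5
  Position 0: "tw"
  Position 1: "we"
  Position 2: "el"
  Position 3: "lv"
  Position 4: "ve"
Bigrams = "tw", "we", "el", "lv", "ve"


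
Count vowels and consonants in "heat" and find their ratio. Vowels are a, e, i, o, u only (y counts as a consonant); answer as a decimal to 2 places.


Word: "heat"
Vowels (a,e,i,o,u): 2
Consonants: 2
Ratio = 2/2
= 1.00


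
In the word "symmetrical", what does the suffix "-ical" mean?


Suffix: -ical
Example: symmetrical = symmetry + -ical, with a spelling change
Meaning = relating to


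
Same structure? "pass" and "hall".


Pattern of "pass": [0, 1, 2, 2]
Pattern of "hall": [0, 1, 2, 2]
Patterns match
Same pattern = Yes


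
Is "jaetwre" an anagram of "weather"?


Word 1: "weather" → sorted: aeehrtw
Word 2: "jaetwre" → sorted: aeejrtw
Same letters? aeehrtw != aeejrtw
Anagram = No


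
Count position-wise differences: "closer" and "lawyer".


Comparing character by character (same length = 6):
  Pos 0: 'c' vs 'l' !=
  Pos 1: 'l' vs 'a' !=
  Pos 2: 'o' vs 'w' !=
  Pos 3: 's' vs 'y' !=
  Pos 4: 'e' vs 'e' =
  Pos 5: 'r' vs 'r' =
Hamming distance = 4


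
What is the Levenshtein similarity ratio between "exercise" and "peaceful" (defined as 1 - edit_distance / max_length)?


Word 1: "exercise" (length 8)
Word 2: "peaceful" (length 8)
One optimal edit sequence:
  1. delete 'e'  (+1)
  2. substitute 'x' -> 'p'  (+1)
  3. keep 'e'
  4. substitute 'r' -> 'a'  (+1)
  5. keep 'c'
  6. insert 'e'  (+1)
  7. substitute 'i' -> 'f'  (+1)
  8. substitute 's' -> 'u'  (+1)
  9. substitute 'e' -> 'l'  (+1)
Edit distance = 7
Max length = max(8, 8) = 8
Similarity = 1 - 7/8
= 0.1250


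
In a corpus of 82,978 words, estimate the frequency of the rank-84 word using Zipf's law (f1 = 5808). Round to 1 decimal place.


Zipf's law: f(r) = f(1) / r
f(1) = 5808
f(84) = 5808 / 84
= 69.1 occurrences


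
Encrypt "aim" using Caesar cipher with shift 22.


Word: "aim"
Shift: 22
Each letter → (letter + shift) mod 26:
  'a' (0) + 22 = 22 → 'w'
  'i' (8) + 22 = 4 → 'e'
  'm' (12) + 22 = 8 → 'i'
Result = "wei"


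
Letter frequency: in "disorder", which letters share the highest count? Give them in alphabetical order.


Word: "disorder"
Letter counts:
  'd': 2
  'e': 1
  'i': 1
  'o': 1
  'r': 2
  's': 1
Maximum count = 2
Most frequent = 'd', 'r' (2 times each)


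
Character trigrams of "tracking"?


Word: "tracking" (length 8)
Number of trigrams = 8 - 3 + 1 = 6
  Position 0: "tra"
  Position 1: "rac"
  Position 2: "ack"
  Position 3: "cki"
  Position 4: "kin"
  Position 5: "ing"
Trigrams = "tra", "rac", "ack", "cki", "kin", "ing"


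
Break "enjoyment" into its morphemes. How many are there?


Word: "enjoyment"
Morphemes: en- | joy | -ment
Each morpheme carries meaning
= 3 morphemes


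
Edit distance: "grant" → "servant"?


Word 1: "grant" (length 5)
Word 2: "servant" (length 7)
One optimal edit sequence (insert/delete/substitute each cost 1):
  1. insert 's'  (+1)
  2. substitute 'g' -> 'e'  (+1)
  3. keep 'r'
  4. insert 'v'  (+1)
  5. keep 'a'
  6. keep 'n'
  7. keep 't'
Total edit operations: 3
Edit distance = 3


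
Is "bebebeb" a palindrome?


Word: "bebebeb"
Reversed: "bebebeb"
Forward == Backward? bebebeb == bebebeb
Palindrome = Yes


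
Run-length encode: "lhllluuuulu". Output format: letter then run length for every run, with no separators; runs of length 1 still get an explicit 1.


String: "lhllluuuulu"
Scanning for consecutive runs:
  'l' x 1
  'h' x 1
  'l' x 3
  'u' x 4
  'l' x 1
  'u' x 1
RLE = "l1h1l3u4l1u1"


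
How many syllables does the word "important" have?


Word: "important"
Syllable breakdown: im · por · tant
Counting: 3 parts
= 3 syllables


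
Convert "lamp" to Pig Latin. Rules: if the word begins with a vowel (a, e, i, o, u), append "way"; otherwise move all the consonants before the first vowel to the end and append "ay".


Word: "lamp"
Starts with consonant(s) → move to end, add 'ay'
Consonant cluster: "l"
Pig Latin = "amplay"


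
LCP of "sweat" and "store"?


Word 1: "sweat"
Word 2: "store"
Comparing from start:
  Pos 0: 's' == 's'
  Pos 1: 'w' != 't' (stop)
LCP = "s" (length 1)


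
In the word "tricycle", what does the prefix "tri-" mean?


Prefix: tri-
As in: tricycle -> tri- + cycle
Meaning = three


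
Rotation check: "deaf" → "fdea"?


Word: "deaf", Candidate: "fdea"
Method: check if candidate is substring of word+word
"deafdeaf" contains "fdea"? Yes
Is rotation = Yes


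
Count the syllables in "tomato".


Word: "tomato"
Syllable breakdown: to | ma | to
Counting: 3 parts
= 3 syllables


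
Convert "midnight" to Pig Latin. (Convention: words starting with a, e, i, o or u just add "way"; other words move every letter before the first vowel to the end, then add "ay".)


Word: "midnight"
Starts with consonant(s) → move to end, add 'ay'
Consonant cluster: "m"
Pig Latin = "idnightmay"


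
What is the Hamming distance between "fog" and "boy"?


Comparing character by character (same length = 3):
  Pos 0: 'f' vs 'b' !=
  Pos 1: 'o' vs 'o' =
  Pos 2: 'g' vs 'y' !=
Hamming distance = 2


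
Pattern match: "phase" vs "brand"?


Pattern of "phase": [0, 1, 2, 3, 4]
Pattern of "brand": [0, 1, 2, 3, 4]
Patterns match
Same pattern = Yes


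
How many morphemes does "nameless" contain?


Word: "nameless"
Morphemes: name + -less
Each morpheme carries meaning
= 2 morphemes


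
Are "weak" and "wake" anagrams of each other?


Word 1: "weak" → sorted: aekw
Word 2: "wake" → sorted: aekw
Same letters? aekw == aekw
Anagram = Yes


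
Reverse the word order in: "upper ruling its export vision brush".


Original: "upper ruling its export vision brush"
Words (1..n): upper | ruling | its | export | vision | brush
Reversed (n..1): brush | vision | export | its | ruling | upper
Result = "brush vision export its ruling upper"


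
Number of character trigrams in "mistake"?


Word: "mistake" (length 7)
Number of 3-grams = length - 3 + 1 = 7 - 3 + 1
= 5


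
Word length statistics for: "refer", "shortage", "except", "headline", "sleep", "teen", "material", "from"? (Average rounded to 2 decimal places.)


Lengths: "refer"=5, "shortage"=8, "except"=6, "headline"=8, "sleep"=5, "teen"=4, "material"=8, "from"=4
Sum = 48, Count = 8
Average = 48/8 = 6.00
= avg=6.00, min=4, max=8


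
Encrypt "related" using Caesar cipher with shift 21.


Word: "related"
Shift: 21
Each letter → (letter + shift) mod 26:
  'r' (17) + 21 = 12 → 'm'
  'e' (4) + 21 = 25 → 'z'
  'l' (11) + 21 = 6 → 'g'
  'a' (0) + 21 = 21 → 'v'
  't' (19) + 21 = 14 → 'o'
  'e' (4) + 21 = 25 → 'z'
  'd' (3) + 21 = 24 → 'y'
Result = "mzgvozy"


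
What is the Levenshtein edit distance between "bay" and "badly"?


Word 1: "bay" (length 3)
Word 2: "badly" (length 5)
One optimal edit sequence (insert/delete/substitute each cost 1):
  1. keep 'b'
  2. keep 'a'
  3. insert 'd'  (+1)
  4. insert 'l'  (+1)
  5. keep 'y'
Total edit operations: 2
Edit distance = 2


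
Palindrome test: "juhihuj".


Word: "juhihuj"
Reversed: "juhihuj"
Forward == Backward? juhihuj == juhihuj
Palindrome = Yes


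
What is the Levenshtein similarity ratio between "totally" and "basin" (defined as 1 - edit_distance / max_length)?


Word 1: "totally" (length 7)
Word 2: "basin" (length 5)
One optimal edit sequence:
  1. delete 't'  (+1)
  2. delete 'o'  (+1)
  3. substitute 't' -> 'b'  (+1)
  4. keep 'a'
  5. substitute 'l' -> 's'  (+1)
  6. substitute 'l' -> 'i'  (+1)
  7. substitute 'y' -> 'n'  (+1)
Edit distance = 6
Max length = max(7, 5) = 7
Similarity = 1 - 6/7
= 0.1429


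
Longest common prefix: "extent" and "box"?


Word 1: "extent"
Word 2: "box"
Comparing from start:
  Pos 0: 'e' != 'b' (stop)
LCP = "" (length 0)


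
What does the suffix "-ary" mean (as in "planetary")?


Suffix: -ary
As in: planetary -> planet + -ary
Meaning = relating to


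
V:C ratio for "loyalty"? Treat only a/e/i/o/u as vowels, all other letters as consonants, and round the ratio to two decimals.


Word: "loyalty"
Vowels (a,e,i,o,u): 2
Consonants: 5
Ratio = 2/5
= 0.40


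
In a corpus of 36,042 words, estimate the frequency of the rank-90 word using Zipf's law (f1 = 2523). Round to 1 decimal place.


Zipf's law: f(r) = f(1) / r
f(1) = 2523
f(90) = 2523 / 90
= 28.0 occurrences


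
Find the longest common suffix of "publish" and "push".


Word 1: "publish"
Word 2: "push"
Comparing from end:
  Pos -1: 'h' == 'h'
  Pos -2: 's' == 's'
  Pos -3: 'i' != 'u' (stop)
LCS = "sh" (length 2)


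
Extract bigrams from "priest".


Word: "priest" (length 6)
Number of bigrams = 6 - 2 + 1 = 5
  Position 0: "pr"
  Position 1: "ri"
  Position 2: "ie"
  Position 3: "es"
  Position 4: "st"
Bigrams = "pr", "ri", "ie", "es", "st"


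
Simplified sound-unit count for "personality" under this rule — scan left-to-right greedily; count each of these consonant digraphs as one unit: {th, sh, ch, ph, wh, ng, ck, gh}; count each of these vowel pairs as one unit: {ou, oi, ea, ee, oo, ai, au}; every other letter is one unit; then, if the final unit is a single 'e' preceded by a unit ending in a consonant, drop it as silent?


Word: "personality" (11 letters)
Left-to-right scan:
  (1) 'p' (letter)
  (2) 'e' (letter)
  (3) 'r' (letter)
  (4) 's' (letter)
  (5) 'o' (letter)
  (6) 'n' (letter)
  (7) 'a' (letter)
  (8) 'l' (letter)
  (9) 'i' (letter)
  (10) 't' (letter)
  (11) 'y' (letter)
Units from scan: 11
Sound units = 11 units


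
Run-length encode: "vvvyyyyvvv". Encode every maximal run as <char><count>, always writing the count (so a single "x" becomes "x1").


String: "vvvyyyyvvv"
Scanning for consecutive runs:
  'v' x 3
  'y' x 4
  'v' x 3
RLE = "v3y4v3"


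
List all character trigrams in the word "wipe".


Word: "wipe" (length 4)
Number of trigrams = 4 - 3 + 1 = 2
  Position 0: "wip"
  Position 1: "ipe"
Trigrams = "wip", "ipe"


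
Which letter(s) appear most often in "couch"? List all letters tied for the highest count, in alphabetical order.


Word: "couch"
Letter counts:
  'c': 2
  'h': 1
  'o': 1
  'u': 1
Maximum count = 2
Most frequent = 'c' (2 times each)


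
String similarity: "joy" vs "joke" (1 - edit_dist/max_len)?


Word 1: "joy" (length 3)
Word 2: "joke" (length 4)
One optimal edit sequence:
  1. keep 'j'
  2. keep 'o'
  3. insert 'k'  (+1)
  4. substitute 'y' -> 'e'  (+1)
Edit distance = 2
Max length = max(3, 4) = 4
Similarity = 1 - 2/4
= 0.5000


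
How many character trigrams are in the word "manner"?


Word: "manner" (length 6)
Number of 3-grams = length - 3 + 1 = 6 - 3 + 1
= 4


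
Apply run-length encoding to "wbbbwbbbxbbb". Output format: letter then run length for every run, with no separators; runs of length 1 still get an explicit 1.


String: "wbbbwbbbxbbb"
Scanning for consecutive runs:
  'w' x 1
  'b' x 3
  'w' x 1
  'b' x 3
  'x' x 1
  'b' x 3
RLE = "w1b3w1b3x1b3"


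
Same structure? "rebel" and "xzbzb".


Pattern of "rebel": [0, 1, 2, 1, 3]
Pattern of "xzbzb": [0, 1, 2, 1, 2]
Patterns do not match
Same pattern = No


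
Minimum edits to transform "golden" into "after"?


Word 1: "golden" (length 6)
Word 2: "after" (length 5)
One optimal edit sequence (insert/delete/substitute each cost 1):
  1. delete 'g'  (+1)
  2. substitute 'o' -> 'a'  (+1)
  3. substitute 'l' -> 'f'  (+1)
  4. substitute 'd' -> 't'  (+1)
  5. keep 'e'
  6. substitute 'n' -> 'r'  (+1)
Total edit operations: 5
Edit distance = 5


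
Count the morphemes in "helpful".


Word: "helpful"
Morphemes: help / -ful
Each morpheme carries meaning
= 2 morphemes


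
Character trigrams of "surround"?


Word: "surround" (length 8)
Number of trigrams = 8 - 3 + 1 = 6
  Position 0: "sur"
  Position 1: "urr"
  Position 2: "rro"
  Position 3: "rou"
  Position 4: "oun"
  Position 5: "und"
Trigrams = "sur", "urr", "rro", "rou", "oun", "und"


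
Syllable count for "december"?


Word: "december"
Syllable breakdown: de | cem | ber
Counting: 3 parts
= 3 syllables


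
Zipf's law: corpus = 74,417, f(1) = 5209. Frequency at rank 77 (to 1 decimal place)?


Zipf's law: f(r) = f(1) / r
f(1) = 5209
f(77) = 5209 / 77
= 67.6 occurrences


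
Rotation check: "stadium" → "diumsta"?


Word: "stadium", Candidate: "diumsta"
Method: check if candidate is substring of word+word
"stadiumstadium" contains "diumsta"? Yes
Is rotation = Yes


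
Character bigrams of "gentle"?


Word: "gentle" (length 6)
Number of bigrams = 6 - 2 + 1 = 5
  Position 0: "ge"
  Position 1: "en"
  Position 2: "nt"
  Position 3: "tl"
  Position 4: "le"
Bigrams = "ge", "en", "nt", "tl", "le"


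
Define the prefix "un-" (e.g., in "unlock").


Prefix: un-
Example: unlock (un- + lock)
Meaning = not / reverse


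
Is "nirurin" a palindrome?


Word: "nirurin"
Reversed: "nirurin"
Forward == Backward? nirurin == nirurin
Palindrome = Yes


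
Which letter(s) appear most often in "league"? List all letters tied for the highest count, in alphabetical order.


Word: "league"
Letter counts:
  'a': 1
  'e': 2
  'g': 1
  'l': 1
  'u': 1
Maximum count = 2
Most frequent = 'e' (2 times each)


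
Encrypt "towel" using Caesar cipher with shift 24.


Word: "towel"
Shift: 24
Each letter → (letter + shift) mod 26:
  't' (19) + 24 = 17 → 'r'
  'o' (14) + 24 = 12 → 'm'
  'w' (22) + 24 = 20 → 'u'
  'e' (4) + 24 = 2 → 'c'
  'l' (11) + 24 = 9 → 'j'
Result = "rmucj"


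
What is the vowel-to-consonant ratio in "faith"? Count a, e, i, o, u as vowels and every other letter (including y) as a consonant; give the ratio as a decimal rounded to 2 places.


Word: "faith"
Vowels (a,e,i,o,u): 2
Consonants: 3
Ratio = 2/3
= 0.67


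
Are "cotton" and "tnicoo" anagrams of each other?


Word 1: "cotton" → sorted: cnoott
Word 2: "tnicoo" → sorted: cinoot
Same letters? cnoott != cinoot
Anagram = No


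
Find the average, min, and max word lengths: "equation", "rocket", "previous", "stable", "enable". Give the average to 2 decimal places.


Lengths: "equation"=8, "rocket"=6, "previous"=8, "stable"=6, "enable"=6
Sum = 34, Count = 5
Average = 34/5 = 6.80
= avg=6.80, min=6, max=8


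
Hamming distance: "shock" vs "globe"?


Comparing character by character (same length = 5):
  Pos 0: 's' vs 'g' !=
  Pos 1: 'h' vs 'l' !=
  Pos 2: 'o' vs 'o' =
  Pos 3: 'c' vs 'b' !=
  Pos 4: 'k' vs 'e' !=
Hamming distance = 4


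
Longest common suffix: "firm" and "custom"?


Word 1: "firm"
Word 2: "custom"
Comparing from end:
  Pos -1: 'm' == 'm'
  Pos -2: 'r' != 'o' (stop)
LCS = "m" (length 1)


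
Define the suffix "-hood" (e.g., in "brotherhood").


Suffix: -hood
Example: brotherhood (brother + -hood)
Meaning = state / condition


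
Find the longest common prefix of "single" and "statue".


Word 1: "single"
Word 2: "statue"
Comparing from start:
  Pos 0: 's' == 's'
  Pos 1: 'i' != 't' (stop)
LCP = "s" (length 1)


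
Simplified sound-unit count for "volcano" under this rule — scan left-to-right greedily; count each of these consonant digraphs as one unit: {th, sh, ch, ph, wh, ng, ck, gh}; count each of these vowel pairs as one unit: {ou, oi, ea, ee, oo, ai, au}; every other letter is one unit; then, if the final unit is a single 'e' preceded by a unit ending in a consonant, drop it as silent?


Word: "volcano" (7 letters)
Left-to-right scan:
  1. 'v' (letter)
  2. 'o' (letter)
  3. 'l' (letter)
  4. 'c' (letter)
  5. 'a' (letter)
  6. 'n' (letter)
  7. 'o' (letter)
Units from scan: 7
Sound units = 7 units


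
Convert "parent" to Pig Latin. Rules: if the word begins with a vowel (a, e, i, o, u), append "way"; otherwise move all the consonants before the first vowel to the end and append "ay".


Word: "parent"
Starts with consonant(s) → move to end, add 'ay'
Consonant cluster: "p"
Pig Latin = "arentpay"


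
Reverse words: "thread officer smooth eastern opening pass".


Original: "thread officer smooth eastern opening pass"
Words (1..n): thread | officer | smooth | eastern | opening | pass
Reversed (n..1): pass | opening | eastern | smooth | officer | thread
Result = "pass opening eastern smooth officer thread"


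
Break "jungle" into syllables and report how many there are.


Word: "jungle"
Syllable breakdown: jun-gle
Counting: 2 parts
= 2 syllables


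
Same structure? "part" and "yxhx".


Pattern of "part": [0, 1, 2, 3]
Pattern of "yxhx": [0, 1, 2, 1]
Patterns do not match
Same pattern = No


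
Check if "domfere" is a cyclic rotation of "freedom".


Word: "freedom", Candidate: "domfere"
Method: check if candidate is substring of word+word
"freedomfreedom" contains "domfere"? No
Is rotation = No


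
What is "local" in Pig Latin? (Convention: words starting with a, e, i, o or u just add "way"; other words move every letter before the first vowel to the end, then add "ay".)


Word: "local"
Starts with consonant(s) → move to end, add 'ay'
Consonant cluster: "l"
Pig Latin = "ocallay"


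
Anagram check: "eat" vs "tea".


Word 1: "eat" → sorted: aet
Word 2: "tea" → sorted: aet
Same letters? aet == aet
Anagram = Yes


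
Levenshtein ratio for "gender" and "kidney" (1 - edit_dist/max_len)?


Word 1: "gender" (length 6)
Word 2: "kidney" (length 6)
One optimal edit sequence:
  1. substitute 'g' -> 'k'  (+1)
  2. substitute 'e' -> 'i'  (+1)
  3. substitute 'n' -> 'd'  (+1)
  4. substitute 'd' -> 'n'  (+1)
  5. keep 'e'
  6. substitute 'r' -> 'y'  (+1)
Edit distance = 5
Max length = max(6, 6) = 6
Similarity = 1 - 5/6
= 0.1667


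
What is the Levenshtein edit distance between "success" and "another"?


Word 1: "success" (length 7)
Word 2: "another" (length 7)
One optimal edit sequence (insert/delete/substitute each cost 1):
  1. substitute 's' -> 'a'  (+1)
  2. substitute 'u' -> 'n'  (+1)
  3. substitute 'c' -> 'o'  (+1)
  4. substitute 'c' -> 't'  (+1)
  5. substitute 'e' -> 'h'  (+1)
  6. substitute 's' -> 'e'  (+1)
  7. substitute 's' -> 'r'  (+1)
Total edit operations: 7
Edit distance = 7


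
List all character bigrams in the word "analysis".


Word: "analysis" (length 8)
Number of bigrams = 8 - 2 + 1 = 7
  Position 0: "an"
  Position 1: "na"
  Position 2: "al"
  Position 3: "ly"
  Position 4: "ys"
  Position 5: "si"
  Position 6: "is"
Bigrams = "an", "na", "al", "ly", "ys", "si", "is"


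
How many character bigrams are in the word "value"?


Word: "value" (length 5)
Number of 2-grams = length - 2 + 1 = 5 - 2 + 1
= 4


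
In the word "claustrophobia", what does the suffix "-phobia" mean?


Suffix: -phobia
Example: claustrophobia = claustro- + -phobia
Meaning = fear of


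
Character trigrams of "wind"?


Word: "wind" (length 4)
Number of trigrams = 4 - 3 + 1 = 2
  Position 0: "win"
  Position 1: "ind"
Trigrams = "win", "ind"


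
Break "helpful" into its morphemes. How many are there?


Word: "helpful"
Morphemes: help / -ful
Each morpheme carries meaning
= 2 morphemes


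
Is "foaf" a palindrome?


Word: "foaf"
Reversed: "faof"
Forward == Backward? foaf != faof
Palindrome = No


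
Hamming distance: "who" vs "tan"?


Comparing character by character (same length = 3):
  Pos 0: 'w' vs 't' !=
  Pos 1: 'h' vs 'a' !=
  Pos 2: 'o' vs 'n' !=
Hamming distance = 3


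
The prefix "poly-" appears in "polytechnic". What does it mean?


Prefix: poly-
Example: polytechnic = poly- + technic
Meaning = many


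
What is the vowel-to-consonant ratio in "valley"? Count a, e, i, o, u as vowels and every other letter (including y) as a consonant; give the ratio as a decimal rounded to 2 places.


Word: "valley"
Vowels (a,e,i,o,u): 2
Consonants: 4
Ratio = 2/4
= 0.50


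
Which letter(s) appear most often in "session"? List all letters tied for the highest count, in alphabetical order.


Word: "session"
Letter counts:
  'e': 1
  'i': 1
  'n': 1
  'o': 1
  's': 3
Maximum count = 3
Most frequent = 's' (3 times each)


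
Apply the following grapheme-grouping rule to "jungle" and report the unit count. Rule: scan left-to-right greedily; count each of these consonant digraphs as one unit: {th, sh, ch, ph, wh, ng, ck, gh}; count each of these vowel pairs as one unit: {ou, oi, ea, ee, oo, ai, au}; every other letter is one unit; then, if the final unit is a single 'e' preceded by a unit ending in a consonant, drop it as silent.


Word: "jungle" (6 letters)
Left-to-right scan:
  [1] 'j' (letter)
  [2] 'u' (letter)
  [3] 'ng' (digraph)
  [4] 'l' (letter)
  [5] 'e' (letter)
Units from scan: 5
Final unit is 'e' after a consonant -> drop as silent (-1)
Sound units = 4 units


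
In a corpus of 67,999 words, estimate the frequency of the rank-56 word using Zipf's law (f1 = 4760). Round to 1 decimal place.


Zipf's law: f(r) = f(1) / r
f(1) = 4760
f(56) = 4760 / 56
= 85.0 occurrences


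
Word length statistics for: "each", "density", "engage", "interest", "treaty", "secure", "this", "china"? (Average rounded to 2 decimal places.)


Lengths: "each"=4, "density"=7, "engage"=6, "interest"=8, "treaty"=6, "secure"=6, "this"=4, "china"=5
Sum = 46, Count = 8
Average = 46/8 = 5.75
= avg=5.75, min=4, max=8


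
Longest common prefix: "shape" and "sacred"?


Word 1: "shape"
Word 2: "sacred"
Comparing from start:
  Pos 0: 's' == 's'
  Pos 1: 'h' != 'a' (stop)
LCP = "s" (length 1)


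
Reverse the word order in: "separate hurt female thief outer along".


Original: "separate hurt female thief outer along"
Words (1..n): separate | hurt | female | thief | outer | along
Reversed (n..1): along | outer | thief | female | hurt | separate
Result = "along outer thief female hurt separate"
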